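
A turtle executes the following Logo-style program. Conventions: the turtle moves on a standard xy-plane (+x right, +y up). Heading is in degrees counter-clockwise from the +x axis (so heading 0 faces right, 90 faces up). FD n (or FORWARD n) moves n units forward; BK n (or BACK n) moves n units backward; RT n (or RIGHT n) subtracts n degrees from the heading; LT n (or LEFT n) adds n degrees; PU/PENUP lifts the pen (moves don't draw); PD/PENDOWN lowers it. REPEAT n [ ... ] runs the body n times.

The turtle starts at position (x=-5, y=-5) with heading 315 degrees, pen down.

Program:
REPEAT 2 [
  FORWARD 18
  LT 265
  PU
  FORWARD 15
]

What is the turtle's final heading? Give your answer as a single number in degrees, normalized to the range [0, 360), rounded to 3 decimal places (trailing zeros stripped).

Executing turtle program step by step:
Start: pos=(-5,-5), heading=315, pen down
REPEAT 2 [
  -- iteration 1/2 --
  FD 18: (-5,-5) -> (7.728,-17.728) [heading=315, draw]
  LT 265: heading 315 -> 220
  PU: pen up
  FD 15: (7.728,-17.728) -> (-3.763,-27.37) [heading=220, move]
  -- iteration 2/2 --
  FD 18: (-3.763,-27.37) -> (-17.552,-38.94) [heading=220, move]
  LT 265: heading 220 -> 125
  PU: pen up
  FD 15: (-17.552,-38.94) -> (-26.155,-26.653) [heading=125, move]
]
Final: pos=(-26.155,-26.653), heading=125, 1 segment(s) drawn

Answer: 125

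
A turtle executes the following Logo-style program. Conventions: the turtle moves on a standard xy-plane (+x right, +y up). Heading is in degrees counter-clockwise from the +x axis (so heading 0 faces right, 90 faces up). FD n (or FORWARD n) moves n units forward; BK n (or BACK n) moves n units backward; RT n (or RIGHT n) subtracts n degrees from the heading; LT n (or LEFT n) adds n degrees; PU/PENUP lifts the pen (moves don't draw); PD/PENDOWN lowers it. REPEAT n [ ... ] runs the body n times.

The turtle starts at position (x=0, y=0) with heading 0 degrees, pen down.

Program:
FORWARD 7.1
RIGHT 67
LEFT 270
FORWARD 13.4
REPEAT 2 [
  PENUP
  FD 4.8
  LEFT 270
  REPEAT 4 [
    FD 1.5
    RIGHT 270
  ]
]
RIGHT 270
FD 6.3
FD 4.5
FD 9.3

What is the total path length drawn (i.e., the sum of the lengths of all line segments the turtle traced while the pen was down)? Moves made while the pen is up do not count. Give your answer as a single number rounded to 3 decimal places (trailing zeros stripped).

Executing turtle program step by step:
Start: pos=(0,0), heading=0, pen down
FD 7.1: (0,0) -> (7.1,0) [heading=0, draw]
RT 67: heading 0 -> 293
LT 270: heading 293 -> 203
FD 13.4: (7.1,0) -> (-5.235,-5.236) [heading=203, draw]
REPEAT 2 [
  -- iteration 1/2 --
  PU: pen up
  FD 4.8: (-5.235,-5.236) -> (-9.653,-7.111) [heading=203, move]
  LT 270: heading 203 -> 113
  REPEAT 4 [
    -- iteration 1/4 --
    FD 1.5: (-9.653,-7.111) -> (-10.239,-5.731) [heading=113, move]
    RT 270: heading 113 -> 203
    -- iteration 2/4 --
    FD 1.5: (-10.239,-5.731) -> (-11.62,-6.317) [heading=203, move]
    RT 270: heading 203 -> 293
    -- iteration 3/4 --
    FD 1.5: (-11.62,-6.317) -> (-11.034,-7.697) [heading=293, move]
    RT 270: heading 293 -> 23
    -- iteration 4/4 --
    FD 1.5: (-11.034,-7.697) -> (-9.653,-7.111) [heading=23, move]
    RT 270: heading 23 -> 113
  ]
  -- iteration 2/2 --
  PU: pen up
  FD 4.8: (-9.653,-7.111) -> (-11.529,-2.693) [heading=113, move]
  LT 270: heading 113 -> 23
  REPEAT 4 [
    -- iteration 1/4 --
    FD 1.5: (-11.529,-2.693) -> (-10.148,-2.107) [heading=23, move]
    RT 270: heading 23 -> 113
    -- iteration 2/4 --
    FD 1.5: (-10.148,-2.107) -> (-10.734,-0.726) [heading=113, move]
    RT 270: heading 113 -> 203
    -- iteration 3/4 --
    FD 1.5: (-10.734,-0.726) -> (-12.115,-1.312) [heading=203, move]
    RT 270: heading 203 -> 293
    -- iteration 4/4 --
    FD 1.5: (-12.115,-1.312) -> (-11.529,-2.693) [heading=293, move]
    RT 270: heading 293 -> 23
  ]
]
RT 270: heading 23 -> 113
FD 6.3: (-11.529,-2.693) -> (-13.99,3.106) [heading=113, move]
FD 4.5: (-13.99,3.106) -> (-15.749,7.249) [heading=113, move]
FD 9.3: (-15.749,7.249) -> (-19.382,15.809) [heading=113, move]
Final: pos=(-19.382,15.809), heading=113, 2 segment(s) drawn

Segment lengths:
  seg 1: (0,0) -> (7.1,0), length = 7.1
  seg 2: (7.1,0) -> (-5.235,-5.236), length = 13.4
Total = 20.5

Answer: 20.5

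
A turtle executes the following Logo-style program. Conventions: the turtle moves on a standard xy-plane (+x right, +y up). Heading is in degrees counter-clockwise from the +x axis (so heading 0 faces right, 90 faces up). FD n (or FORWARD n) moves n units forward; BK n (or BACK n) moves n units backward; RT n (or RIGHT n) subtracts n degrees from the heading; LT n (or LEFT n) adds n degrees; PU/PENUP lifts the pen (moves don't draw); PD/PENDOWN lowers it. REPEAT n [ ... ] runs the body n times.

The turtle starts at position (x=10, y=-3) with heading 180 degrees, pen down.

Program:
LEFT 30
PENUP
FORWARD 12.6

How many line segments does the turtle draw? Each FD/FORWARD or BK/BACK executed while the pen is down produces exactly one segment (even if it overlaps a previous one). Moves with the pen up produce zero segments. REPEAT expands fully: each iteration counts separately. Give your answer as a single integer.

Executing turtle program step by step:
Start: pos=(10,-3), heading=180, pen down
LT 30: heading 180 -> 210
PU: pen up
FD 12.6: (10,-3) -> (-0.912,-9.3) [heading=210, move]
Final: pos=(-0.912,-9.3), heading=210, 0 segment(s) drawn
Segments drawn: 0

Answer: 0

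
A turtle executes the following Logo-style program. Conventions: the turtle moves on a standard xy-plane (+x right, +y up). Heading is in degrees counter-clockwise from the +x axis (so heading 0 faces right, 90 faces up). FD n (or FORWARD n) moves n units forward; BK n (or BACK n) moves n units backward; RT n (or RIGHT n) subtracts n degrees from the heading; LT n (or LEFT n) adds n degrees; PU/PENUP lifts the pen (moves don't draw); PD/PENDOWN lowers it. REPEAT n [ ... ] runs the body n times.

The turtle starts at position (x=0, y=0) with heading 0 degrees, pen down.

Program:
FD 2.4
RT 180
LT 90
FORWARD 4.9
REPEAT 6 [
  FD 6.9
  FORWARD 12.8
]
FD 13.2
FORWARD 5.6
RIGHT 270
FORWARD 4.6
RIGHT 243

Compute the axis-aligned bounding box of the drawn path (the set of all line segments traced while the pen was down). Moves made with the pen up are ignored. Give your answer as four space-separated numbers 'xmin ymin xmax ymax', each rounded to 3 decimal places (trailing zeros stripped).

Executing turtle program step by step:
Start: pos=(0,0), heading=0, pen down
FD 2.4: (0,0) -> (2.4,0) [heading=0, draw]
RT 180: heading 0 -> 180
LT 90: heading 180 -> 270
FD 4.9: (2.4,0) -> (2.4,-4.9) [heading=270, draw]
REPEAT 6 [
  -- iteration 1/6 --
  FD 6.9: (2.4,-4.9) -> (2.4,-11.8) [heading=270, draw]
  FD 12.8: (2.4,-11.8) -> (2.4,-24.6) [heading=270, draw]
  -- iteration 2/6 --
  FD 6.9: (2.4,-24.6) -> (2.4,-31.5) [heading=270, draw]
  FD 12.8: (2.4,-31.5) -> (2.4,-44.3) [heading=270, draw]
  -- iteration 3/6 --
  FD 6.9: (2.4,-44.3) -> (2.4,-51.2) [heading=270, draw]
  FD 12.8: (2.4,-51.2) -> (2.4,-64) [heading=270, draw]
  -- iteration 4/6 --
  FD 6.9: (2.4,-64) -> (2.4,-70.9) [heading=270, draw]
  FD 12.8: (2.4,-70.9) -> (2.4,-83.7) [heading=270, draw]
  -- iteration 5/6 --
  FD 6.9: (2.4,-83.7) -> (2.4,-90.6) [heading=270, draw]
  FD 12.8: (2.4,-90.6) -> (2.4,-103.4) [heading=270, draw]
  -- iteration 6/6 --
  FD 6.9: (2.4,-103.4) -> (2.4,-110.3) [heading=270, draw]
  FD 12.8: (2.4,-110.3) -> (2.4,-123.1) [heading=270, draw]
]
FD 13.2: (2.4,-123.1) -> (2.4,-136.3) [heading=270, draw]
FD 5.6: (2.4,-136.3) -> (2.4,-141.9) [heading=270, draw]
RT 270: heading 270 -> 0
FD 4.6: (2.4,-141.9) -> (7,-141.9) [heading=0, draw]
RT 243: heading 0 -> 117
Final: pos=(7,-141.9), heading=117, 17 segment(s) drawn

Segment endpoints: x in {0, 2.4, 2.4, 2.4, 2.4, 2.4, 2.4, 2.4, 2.4, 2.4, 2.4, 2.4, 2.4, 2.4, 2.4, 2.4, 2.4, 7}, y in {-141.9, -136.3, -123.1, -110.3, -103.4, -90.6, -83.7, -70.9, -64, -51.2, -44.3, -31.5, -24.6, -11.8, -4.9, 0}
xmin=0, ymin=-141.9, xmax=7, ymax=0

Answer: 0 -141.9 7 0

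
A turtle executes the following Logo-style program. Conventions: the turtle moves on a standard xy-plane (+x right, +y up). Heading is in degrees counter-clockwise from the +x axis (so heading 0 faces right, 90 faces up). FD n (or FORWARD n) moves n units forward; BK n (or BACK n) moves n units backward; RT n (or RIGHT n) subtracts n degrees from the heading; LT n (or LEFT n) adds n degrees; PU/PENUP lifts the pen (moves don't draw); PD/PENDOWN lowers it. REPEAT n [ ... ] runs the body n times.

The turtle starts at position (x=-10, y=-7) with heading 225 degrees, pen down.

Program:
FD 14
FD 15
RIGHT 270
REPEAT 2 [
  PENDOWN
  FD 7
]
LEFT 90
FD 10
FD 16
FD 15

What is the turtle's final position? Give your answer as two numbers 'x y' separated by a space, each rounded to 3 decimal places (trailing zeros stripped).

Answer: 8.385 -8.414

Derivation:
Executing turtle program step by step:
Start: pos=(-10,-7), heading=225, pen down
FD 14: (-10,-7) -> (-19.899,-16.899) [heading=225, draw]
FD 15: (-19.899,-16.899) -> (-30.506,-27.506) [heading=225, draw]
RT 270: heading 225 -> 315
REPEAT 2 [
  -- iteration 1/2 --
  PD: pen down
  FD 7: (-30.506,-27.506) -> (-25.556,-32.456) [heading=315, draw]
  -- iteration 2/2 --
  PD: pen down
  FD 7: (-25.556,-32.456) -> (-20.607,-37.406) [heading=315, draw]
]
LT 90: heading 315 -> 45
FD 10: (-20.607,-37.406) -> (-13.536,-30.335) [heading=45, draw]
FD 16: (-13.536,-30.335) -> (-2.222,-19.021) [heading=45, draw]
FD 15: (-2.222,-19.021) -> (8.385,-8.414) [heading=45, draw]
Final: pos=(8.385,-8.414), heading=45, 7 segment(s) drawn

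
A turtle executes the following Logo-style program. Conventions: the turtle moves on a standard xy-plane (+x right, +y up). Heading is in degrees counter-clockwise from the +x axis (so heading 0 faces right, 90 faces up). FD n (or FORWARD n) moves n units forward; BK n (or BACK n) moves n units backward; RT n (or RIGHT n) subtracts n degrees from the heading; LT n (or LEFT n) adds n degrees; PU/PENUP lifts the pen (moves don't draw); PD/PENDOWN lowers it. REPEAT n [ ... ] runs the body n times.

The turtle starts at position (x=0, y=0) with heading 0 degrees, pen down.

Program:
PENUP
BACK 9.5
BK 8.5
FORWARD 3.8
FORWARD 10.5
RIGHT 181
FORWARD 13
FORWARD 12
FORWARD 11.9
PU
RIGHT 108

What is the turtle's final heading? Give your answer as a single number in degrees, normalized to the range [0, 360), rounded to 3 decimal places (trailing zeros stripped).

Executing turtle program step by step:
Start: pos=(0,0), heading=0, pen down
PU: pen up
BK 9.5: (0,0) -> (-9.5,0) [heading=0, move]
BK 8.5: (-9.5,0) -> (-18,0) [heading=0, move]
FD 3.8: (-18,0) -> (-14.2,0) [heading=0, move]
FD 10.5: (-14.2,0) -> (-3.7,0) [heading=0, move]
RT 181: heading 0 -> 179
FD 13: (-3.7,0) -> (-16.698,0.227) [heading=179, move]
FD 12: (-16.698,0.227) -> (-28.696,0.436) [heading=179, move]
FD 11.9: (-28.696,0.436) -> (-40.594,0.644) [heading=179, move]
PU: pen up
RT 108: heading 179 -> 71
Final: pos=(-40.594,0.644), heading=71, 0 segment(s) drawn

Answer: 71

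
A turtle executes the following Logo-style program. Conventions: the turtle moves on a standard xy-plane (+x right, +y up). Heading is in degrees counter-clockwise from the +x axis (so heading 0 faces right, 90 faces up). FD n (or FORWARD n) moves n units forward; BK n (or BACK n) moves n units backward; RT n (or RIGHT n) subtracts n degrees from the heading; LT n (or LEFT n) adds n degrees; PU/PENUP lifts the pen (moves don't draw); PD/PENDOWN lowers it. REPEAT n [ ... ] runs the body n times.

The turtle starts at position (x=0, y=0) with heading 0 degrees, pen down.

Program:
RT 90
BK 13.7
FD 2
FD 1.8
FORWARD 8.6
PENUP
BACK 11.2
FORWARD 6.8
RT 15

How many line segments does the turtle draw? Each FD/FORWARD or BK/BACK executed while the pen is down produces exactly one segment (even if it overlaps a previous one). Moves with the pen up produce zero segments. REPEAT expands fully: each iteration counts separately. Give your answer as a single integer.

Answer: 4

Derivation:
Executing turtle program step by step:
Start: pos=(0,0), heading=0, pen down
RT 90: heading 0 -> 270
BK 13.7: (0,0) -> (0,13.7) [heading=270, draw]
FD 2: (0,13.7) -> (0,11.7) [heading=270, draw]
FD 1.8: (0,11.7) -> (0,9.9) [heading=270, draw]
FD 8.6: (0,9.9) -> (0,1.3) [heading=270, draw]
PU: pen up
BK 11.2: (0,1.3) -> (0,12.5) [heading=270, move]
FD 6.8: (0,12.5) -> (0,5.7) [heading=270, move]
RT 15: heading 270 -> 255
Final: pos=(0,5.7), heading=255, 4 segment(s) drawn
Segments drawn: 4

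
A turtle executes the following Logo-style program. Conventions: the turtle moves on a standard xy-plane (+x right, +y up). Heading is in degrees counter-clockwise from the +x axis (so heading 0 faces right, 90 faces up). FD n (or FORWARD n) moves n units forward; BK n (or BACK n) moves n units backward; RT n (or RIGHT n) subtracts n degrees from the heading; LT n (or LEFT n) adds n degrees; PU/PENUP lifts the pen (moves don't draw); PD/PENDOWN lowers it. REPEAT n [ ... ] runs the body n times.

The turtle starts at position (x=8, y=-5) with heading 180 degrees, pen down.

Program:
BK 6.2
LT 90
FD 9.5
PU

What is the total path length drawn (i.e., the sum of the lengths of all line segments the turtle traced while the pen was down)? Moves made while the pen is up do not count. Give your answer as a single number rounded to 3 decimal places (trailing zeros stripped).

Answer: 15.7

Derivation:
Executing turtle program step by step:
Start: pos=(8,-5), heading=180, pen down
BK 6.2: (8,-5) -> (14.2,-5) [heading=180, draw]
LT 90: heading 180 -> 270
FD 9.5: (14.2,-5) -> (14.2,-14.5) [heading=270, draw]
PU: pen up
Final: pos=(14.2,-14.5), heading=270, 2 segment(s) drawn

Segment lengths:
  seg 1: (8,-5) -> (14.2,-5), length = 6.2
  seg 2: (14.2,-5) -> (14.2,-14.5), length = 9.5
Total = 15.7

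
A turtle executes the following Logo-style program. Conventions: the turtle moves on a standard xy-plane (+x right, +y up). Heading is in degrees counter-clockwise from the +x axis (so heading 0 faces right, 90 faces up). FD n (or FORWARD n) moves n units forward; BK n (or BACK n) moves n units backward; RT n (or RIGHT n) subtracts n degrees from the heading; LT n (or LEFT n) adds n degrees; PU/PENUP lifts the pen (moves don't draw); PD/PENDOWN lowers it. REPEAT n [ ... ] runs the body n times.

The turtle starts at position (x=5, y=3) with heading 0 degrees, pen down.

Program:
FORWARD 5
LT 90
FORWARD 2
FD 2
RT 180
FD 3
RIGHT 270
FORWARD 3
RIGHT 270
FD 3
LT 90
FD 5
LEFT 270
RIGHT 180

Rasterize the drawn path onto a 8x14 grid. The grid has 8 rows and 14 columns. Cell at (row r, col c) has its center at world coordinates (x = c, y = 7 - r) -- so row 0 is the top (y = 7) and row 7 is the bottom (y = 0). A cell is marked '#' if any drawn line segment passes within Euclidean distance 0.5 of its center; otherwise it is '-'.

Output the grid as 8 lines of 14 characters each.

Segment 0: (5,3) -> (10,3)
Segment 1: (10,3) -> (10,5)
Segment 2: (10,5) -> (10,7)
Segment 3: (10,7) -> (10,4)
Segment 4: (10,4) -> (13,4)
Segment 5: (13,4) -> (13,7)
Segment 6: (13,7) -> (8,7)

Answer: --------######
----------#--#
----------#--#
----------####
-----######---
--------------
--------------
--------------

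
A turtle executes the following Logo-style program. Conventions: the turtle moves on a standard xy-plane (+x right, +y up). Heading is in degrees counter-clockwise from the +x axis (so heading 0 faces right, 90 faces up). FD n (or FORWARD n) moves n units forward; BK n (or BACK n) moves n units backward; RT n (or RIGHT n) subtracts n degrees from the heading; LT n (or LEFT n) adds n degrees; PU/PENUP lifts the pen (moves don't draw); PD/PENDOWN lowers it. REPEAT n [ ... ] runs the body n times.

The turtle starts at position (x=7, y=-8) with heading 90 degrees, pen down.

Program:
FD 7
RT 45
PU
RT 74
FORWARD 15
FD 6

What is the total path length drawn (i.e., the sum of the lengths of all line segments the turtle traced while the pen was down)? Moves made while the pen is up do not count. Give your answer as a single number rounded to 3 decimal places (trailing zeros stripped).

Executing turtle program step by step:
Start: pos=(7,-8), heading=90, pen down
FD 7: (7,-8) -> (7,-1) [heading=90, draw]
RT 45: heading 90 -> 45
PU: pen up
RT 74: heading 45 -> 331
FD 15: (7,-1) -> (20.119,-8.272) [heading=331, move]
FD 6: (20.119,-8.272) -> (25.367,-11.181) [heading=331, move]
Final: pos=(25.367,-11.181), heading=331, 1 segment(s) drawn

Segment lengths:
  seg 1: (7,-8) -> (7,-1), length = 7
Total = 7

Answer: 7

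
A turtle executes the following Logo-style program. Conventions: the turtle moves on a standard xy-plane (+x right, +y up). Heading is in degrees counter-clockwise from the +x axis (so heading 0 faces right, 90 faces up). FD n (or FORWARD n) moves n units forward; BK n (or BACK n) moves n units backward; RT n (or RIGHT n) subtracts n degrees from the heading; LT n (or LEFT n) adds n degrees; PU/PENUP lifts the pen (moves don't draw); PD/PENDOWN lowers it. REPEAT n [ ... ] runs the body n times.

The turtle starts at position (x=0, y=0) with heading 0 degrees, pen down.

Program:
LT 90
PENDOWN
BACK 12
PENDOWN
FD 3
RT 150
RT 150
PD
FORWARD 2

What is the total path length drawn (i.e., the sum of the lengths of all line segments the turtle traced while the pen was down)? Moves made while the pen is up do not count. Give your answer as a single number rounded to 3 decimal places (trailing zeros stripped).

Answer: 17

Derivation:
Executing turtle program step by step:
Start: pos=(0,0), heading=0, pen down
LT 90: heading 0 -> 90
PD: pen down
BK 12: (0,0) -> (0,-12) [heading=90, draw]
PD: pen down
FD 3: (0,-12) -> (0,-9) [heading=90, draw]
RT 150: heading 90 -> 300
RT 150: heading 300 -> 150
PD: pen down
FD 2: (0,-9) -> (-1.732,-8) [heading=150, draw]
Final: pos=(-1.732,-8), heading=150, 3 segment(s) drawn

Segment lengths:
  seg 1: (0,0) -> (0,-12), length = 12
  seg 2: (0,-12) -> (0,-9), length = 3
  seg 3: (0,-9) -> (-1.732,-8), length = 2
Total = 17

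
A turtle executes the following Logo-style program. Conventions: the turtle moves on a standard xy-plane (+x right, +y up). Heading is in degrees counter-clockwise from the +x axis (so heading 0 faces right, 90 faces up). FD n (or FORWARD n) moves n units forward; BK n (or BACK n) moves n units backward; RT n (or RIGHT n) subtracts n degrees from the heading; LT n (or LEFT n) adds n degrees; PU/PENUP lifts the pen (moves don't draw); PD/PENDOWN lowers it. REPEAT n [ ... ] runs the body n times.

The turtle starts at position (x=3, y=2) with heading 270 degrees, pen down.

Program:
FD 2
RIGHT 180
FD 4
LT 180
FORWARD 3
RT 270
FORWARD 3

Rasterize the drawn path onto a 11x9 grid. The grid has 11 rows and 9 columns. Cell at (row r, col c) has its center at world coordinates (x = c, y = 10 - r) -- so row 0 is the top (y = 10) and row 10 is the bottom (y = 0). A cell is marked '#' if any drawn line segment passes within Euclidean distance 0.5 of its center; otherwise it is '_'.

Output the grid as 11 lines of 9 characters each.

Answer: _________
_________
_________
_________
_________
_________
___#_____
___#_____
___#_____
___####__
___#_____

Derivation:
Segment 0: (3,2) -> (3,0)
Segment 1: (3,0) -> (3,4)
Segment 2: (3,4) -> (3,1)
Segment 3: (3,1) -> (6,1)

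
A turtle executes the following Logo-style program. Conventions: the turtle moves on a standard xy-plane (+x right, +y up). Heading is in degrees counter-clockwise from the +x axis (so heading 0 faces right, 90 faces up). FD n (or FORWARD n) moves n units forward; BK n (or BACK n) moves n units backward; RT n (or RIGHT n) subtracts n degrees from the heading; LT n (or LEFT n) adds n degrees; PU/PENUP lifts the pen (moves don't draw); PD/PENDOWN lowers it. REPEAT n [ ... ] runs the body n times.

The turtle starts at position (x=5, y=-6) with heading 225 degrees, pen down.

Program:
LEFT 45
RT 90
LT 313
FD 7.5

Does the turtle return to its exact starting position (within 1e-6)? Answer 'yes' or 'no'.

Answer: no

Derivation:
Executing turtle program step by step:
Start: pos=(5,-6), heading=225, pen down
LT 45: heading 225 -> 270
RT 90: heading 270 -> 180
LT 313: heading 180 -> 133
FD 7.5: (5,-6) -> (-0.115,-0.515) [heading=133, draw]
Final: pos=(-0.115,-0.515), heading=133, 1 segment(s) drawn

Start position: (5, -6)
Final position: (-0.115, -0.515)
Distance = 7.5; >= 1e-6 -> NOT closed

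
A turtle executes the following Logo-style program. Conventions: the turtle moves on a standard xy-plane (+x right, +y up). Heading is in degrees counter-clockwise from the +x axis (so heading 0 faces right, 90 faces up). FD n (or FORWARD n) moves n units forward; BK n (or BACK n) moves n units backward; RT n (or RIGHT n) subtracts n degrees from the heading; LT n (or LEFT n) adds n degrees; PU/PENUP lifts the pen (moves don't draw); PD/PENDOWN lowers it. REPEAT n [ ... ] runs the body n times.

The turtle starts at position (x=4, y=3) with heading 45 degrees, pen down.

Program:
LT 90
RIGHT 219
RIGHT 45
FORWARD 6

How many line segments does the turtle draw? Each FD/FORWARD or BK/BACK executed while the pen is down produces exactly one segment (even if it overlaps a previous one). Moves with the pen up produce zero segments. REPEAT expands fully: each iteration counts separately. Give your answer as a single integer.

Answer: 1

Derivation:
Executing turtle program step by step:
Start: pos=(4,3), heading=45, pen down
LT 90: heading 45 -> 135
RT 219: heading 135 -> 276
RT 45: heading 276 -> 231
FD 6: (4,3) -> (0.224,-1.663) [heading=231, draw]
Final: pos=(0.224,-1.663), heading=231, 1 segment(s) drawn
Segments drawn: 1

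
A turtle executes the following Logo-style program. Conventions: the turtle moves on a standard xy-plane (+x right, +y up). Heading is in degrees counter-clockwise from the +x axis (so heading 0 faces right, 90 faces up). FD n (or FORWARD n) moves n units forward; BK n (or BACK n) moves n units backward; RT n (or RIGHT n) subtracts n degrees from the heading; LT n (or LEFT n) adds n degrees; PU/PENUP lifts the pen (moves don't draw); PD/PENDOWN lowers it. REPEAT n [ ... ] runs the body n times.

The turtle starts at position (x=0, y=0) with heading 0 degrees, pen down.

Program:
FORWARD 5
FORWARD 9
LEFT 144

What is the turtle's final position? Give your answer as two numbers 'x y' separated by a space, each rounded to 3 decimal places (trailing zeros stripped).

Answer: 14 0

Derivation:
Executing turtle program step by step:
Start: pos=(0,0), heading=0, pen down
FD 5: (0,0) -> (5,0) [heading=0, draw]
FD 9: (5,0) -> (14,0) [heading=0, draw]
LT 144: heading 0 -> 144
Final: pos=(14,0), heading=144, 2 segment(s) drawn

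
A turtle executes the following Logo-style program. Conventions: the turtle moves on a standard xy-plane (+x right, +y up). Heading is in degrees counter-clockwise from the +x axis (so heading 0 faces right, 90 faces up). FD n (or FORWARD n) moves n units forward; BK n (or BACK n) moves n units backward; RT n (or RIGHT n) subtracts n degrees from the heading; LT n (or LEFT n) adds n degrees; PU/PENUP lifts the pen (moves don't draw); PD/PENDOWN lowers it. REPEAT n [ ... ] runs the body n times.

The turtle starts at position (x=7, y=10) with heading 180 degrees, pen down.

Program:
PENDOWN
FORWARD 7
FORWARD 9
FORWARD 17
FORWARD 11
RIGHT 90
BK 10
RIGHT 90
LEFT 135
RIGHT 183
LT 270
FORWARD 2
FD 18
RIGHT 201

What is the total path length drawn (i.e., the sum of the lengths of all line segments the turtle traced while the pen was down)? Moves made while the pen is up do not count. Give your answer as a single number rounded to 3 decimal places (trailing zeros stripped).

Answer: 74

Derivation:
Executing turtle program step by step:
Start: pos=(7,10), heading=180, pen down
PD: pen down
FD 7: (7,10) -> (0,10) [heading=180, draw]
FD 9: (0,10) -> (-9,10) [heading=180, draw]
FD 17: (-9,10) -> (-26,10) [heading=180, draw]
FD 11: (-26,10) -> (-37,10) [heading=180, draw]
RT 90: heading 180 -> 90
BK 10: (-37,10) -> (-37,0) [heading=90, draw]
RT 90: heading 90 -> 0
LT 135: heading 0 -> 135
RT 183: heading 135 -> 312
LT 270: heading 312 -> 222
FD 2: (-37,0) -> (-38.486,-1.338) [heading=222, draw]
FD 18: (-38.486,-1.338) -> (-51.863,-13.383) [heading=222, draw]
RT 201: heading 222 -> 21
Final: pos=(-51.863,-13.383), heading=21, 7 segment(s) drawn

Segment lengths:
  seg 1: (7,10) -> (0,10), length = 7
  seg 2: (0,10) -> (-9,10), length = 9
  seg 3: (-9,10) -> (-26,10), length = 17
  seg 4: (-26,10) -> (-37,10), length = 11
  seg 5: (-37,10) -> (-37,0), length = 10
  seg 6: (-37,0) -> (-38.486,-1.338), length = 2
  seg 7: (-38.486,-1.338) -> (-51.863,-13.383), length = 18
Total = 74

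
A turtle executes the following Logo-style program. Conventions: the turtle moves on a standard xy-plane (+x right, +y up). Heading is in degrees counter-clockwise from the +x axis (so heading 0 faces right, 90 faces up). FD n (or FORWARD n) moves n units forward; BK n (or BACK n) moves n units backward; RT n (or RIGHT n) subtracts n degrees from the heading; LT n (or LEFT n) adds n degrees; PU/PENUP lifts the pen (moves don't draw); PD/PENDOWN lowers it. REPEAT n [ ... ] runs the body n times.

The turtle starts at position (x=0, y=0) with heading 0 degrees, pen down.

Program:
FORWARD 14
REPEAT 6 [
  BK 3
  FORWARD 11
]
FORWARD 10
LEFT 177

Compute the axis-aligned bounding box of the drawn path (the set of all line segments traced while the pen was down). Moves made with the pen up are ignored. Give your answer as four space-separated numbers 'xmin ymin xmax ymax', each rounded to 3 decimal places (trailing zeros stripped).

Executing turtle program step by step:
Start: pos=(0,0), heading=0, pen down
FD 14: (0,0) -> (14,0) [heading=0, draw]
REPEAT 6 [
  -- iteration 1/6 --
  BK 3: (14,0) -> (11,0) [heading=0, draw]
  FD 11: (11,0) -> (22,0) [heading=0, draw]
  -- iteration 2/6 --
  BK 3: (22,0) -> (19,0) [heading=0, draw]
  FD 11: (19,0) -> (30,0) [heading=0, draw]
  -- iteration 3/6 --
  BK 3: (30,0) -> (27,0) [heading=0, draw]
  FD 11: (27,0) -> (38,0) [heading=0, draw]
  -- iteration 4/6 --
  BK 3: (38,0) -> (35,0) [heading=0, draw]
  FD 11: (35,0) -> (46,0) [heading=0, draw]
  -- iteration 5/6 --
  BK 3: (46,0) -> (43,0) [heading=0, draw]
  FD 11: (43,0) -> (54,0) [heading=0, draw]
  -- iteration 6/6 --
  BK 3: (54,0) -> (51,0) [heading=0, draw]
  FD 11: (51,0) -> (62,0) [heading=0, draw]
]
FD 10: (62,0) -> (72,0) [heading=0, draw]
LT 177: heading 0 -> 177
Final: pos=(72,0), heading=177, 14 segment(s) drawn

Segment endpoints: x in {0, 11, 14, 19, 22, 27, 30, 35, 38, 43, 46, 51, 54, 62, 72}, y in {0}
xmin=0, ymin=0, xmax=72, ymax=0

Answer: 0 0 72 0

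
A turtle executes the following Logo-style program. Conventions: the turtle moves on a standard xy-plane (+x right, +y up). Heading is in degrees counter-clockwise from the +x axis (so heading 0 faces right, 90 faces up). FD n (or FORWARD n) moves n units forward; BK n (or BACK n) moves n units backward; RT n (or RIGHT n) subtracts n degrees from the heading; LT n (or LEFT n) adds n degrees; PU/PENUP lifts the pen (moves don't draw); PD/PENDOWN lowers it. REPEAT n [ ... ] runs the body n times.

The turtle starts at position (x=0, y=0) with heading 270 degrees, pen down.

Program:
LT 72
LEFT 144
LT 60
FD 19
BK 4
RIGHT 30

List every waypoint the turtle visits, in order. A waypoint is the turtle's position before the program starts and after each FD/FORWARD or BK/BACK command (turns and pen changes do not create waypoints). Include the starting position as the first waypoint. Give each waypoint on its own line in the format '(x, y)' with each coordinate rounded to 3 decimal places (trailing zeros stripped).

Executing turtle program step by step:
Start: pos=(0,0), heading=270, pen down
LT 72: heading 270 -> 342
LT 144: heading 342 -> 126
LT 60: heading 126 -> 186
FD 19: (0,0) -> (-18.896,-1.986) [heading=186, draw]
BK 4: (-18.896,-1.986) -> (-14.918,-1.568) [heading=186, draw]
RT 30: heading 186 -> 156
Final: pos=(-14.918,-1.568), heading=156, 2 segment(s) drawn
Waypoints (3 total):
(0, 0)
(-18.896, -1.986)
(-14.918, -1.568)

Answer: (0, 0)
(-18.896, -1.986)
(-14.918, -1.568)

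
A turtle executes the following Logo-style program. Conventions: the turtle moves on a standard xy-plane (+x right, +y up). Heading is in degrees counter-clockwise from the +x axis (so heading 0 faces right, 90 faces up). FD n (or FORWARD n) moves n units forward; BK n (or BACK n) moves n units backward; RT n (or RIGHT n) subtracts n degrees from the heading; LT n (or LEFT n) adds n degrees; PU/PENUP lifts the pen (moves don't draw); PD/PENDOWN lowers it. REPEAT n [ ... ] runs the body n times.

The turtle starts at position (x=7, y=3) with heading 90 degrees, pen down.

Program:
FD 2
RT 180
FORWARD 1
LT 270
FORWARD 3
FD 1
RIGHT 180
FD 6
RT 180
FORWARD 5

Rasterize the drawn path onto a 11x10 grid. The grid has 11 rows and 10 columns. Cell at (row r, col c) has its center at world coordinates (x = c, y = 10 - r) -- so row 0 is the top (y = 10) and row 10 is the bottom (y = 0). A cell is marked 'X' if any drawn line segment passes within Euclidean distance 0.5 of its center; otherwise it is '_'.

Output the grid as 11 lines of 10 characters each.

Answer: __________
__________
__________
__________
__________
_______X__
___XXXXXXX
_______X__
__________
__________
__________

Derivation:
Segment 0: (7,3) -> (7,5)
Segment 1: (7,5) -> (7,4)
Segment 2: (7,4) -> (4,4)
Segment 3: (4,4) -> (3,4)
Segment 4: (3,4) -> (9,4)
Segment 5: (9,4) -> (4,4)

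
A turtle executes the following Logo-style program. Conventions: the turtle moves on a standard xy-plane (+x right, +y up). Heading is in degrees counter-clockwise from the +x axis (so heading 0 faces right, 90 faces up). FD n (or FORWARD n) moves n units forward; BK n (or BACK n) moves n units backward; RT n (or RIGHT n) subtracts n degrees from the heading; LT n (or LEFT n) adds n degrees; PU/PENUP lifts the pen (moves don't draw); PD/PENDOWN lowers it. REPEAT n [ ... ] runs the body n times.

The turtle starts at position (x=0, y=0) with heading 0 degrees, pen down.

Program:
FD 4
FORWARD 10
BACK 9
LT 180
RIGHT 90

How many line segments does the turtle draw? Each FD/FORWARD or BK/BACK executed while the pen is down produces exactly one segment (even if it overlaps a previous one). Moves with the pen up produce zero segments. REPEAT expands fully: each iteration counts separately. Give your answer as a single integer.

Executing turtle program step by step:
Start: pos=(0,0), heading=0, pen down
FD 4: (0,0) -> (4,0) [heading=0, draw]
FD 10: (4,0) -> (14,0) [heading=0, draw]
BK 9: (14,0) -> (5,0) [heading=0, draw]
LT 180: heading 0 -> 180
RT 90: heading 180 -> 90
Final: pos=(5,0), heading=90, 3 segment(s) drawn
Segments drawn: 3

Answer: 3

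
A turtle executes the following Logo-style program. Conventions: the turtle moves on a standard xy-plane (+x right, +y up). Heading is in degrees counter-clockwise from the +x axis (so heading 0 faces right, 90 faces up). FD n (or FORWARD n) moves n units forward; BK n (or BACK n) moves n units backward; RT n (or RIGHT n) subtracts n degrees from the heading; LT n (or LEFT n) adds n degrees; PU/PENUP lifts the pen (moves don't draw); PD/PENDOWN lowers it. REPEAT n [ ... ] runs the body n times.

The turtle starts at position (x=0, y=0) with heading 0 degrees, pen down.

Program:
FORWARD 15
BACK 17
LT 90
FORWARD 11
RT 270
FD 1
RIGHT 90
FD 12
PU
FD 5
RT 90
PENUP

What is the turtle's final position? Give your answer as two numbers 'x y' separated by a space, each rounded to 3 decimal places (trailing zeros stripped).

Answer: -3 28

Derivation:
Executing turtle program step by step:
Start: pos=(0,0), heading=0, pen down
FD 15: (0,0) -> (15,0) [heading=0, draw]
BK 17: (15,0) -> (-2,0) [heading=0, draw]
LT 90: heading 0 -> 90
FD 11: (-2,0) -> (-2,11) [heading=90, draw]
RT 270: heading 90 -> 180
FD 1: (-2,11) -> (-3,11) [heading=180, draw]
RT 90: heading 180 -> 90
FD 12: (-3,11) -> (-3,23) [heading=90, draw]
PU: pen up
FD 5: (-3,23) -> (-3,28) [heading=90, move]
RT 90: heading 90 -> 0
PU: pen up
Final: pos=(-3,28), heading=0, 5 segment(s) drawn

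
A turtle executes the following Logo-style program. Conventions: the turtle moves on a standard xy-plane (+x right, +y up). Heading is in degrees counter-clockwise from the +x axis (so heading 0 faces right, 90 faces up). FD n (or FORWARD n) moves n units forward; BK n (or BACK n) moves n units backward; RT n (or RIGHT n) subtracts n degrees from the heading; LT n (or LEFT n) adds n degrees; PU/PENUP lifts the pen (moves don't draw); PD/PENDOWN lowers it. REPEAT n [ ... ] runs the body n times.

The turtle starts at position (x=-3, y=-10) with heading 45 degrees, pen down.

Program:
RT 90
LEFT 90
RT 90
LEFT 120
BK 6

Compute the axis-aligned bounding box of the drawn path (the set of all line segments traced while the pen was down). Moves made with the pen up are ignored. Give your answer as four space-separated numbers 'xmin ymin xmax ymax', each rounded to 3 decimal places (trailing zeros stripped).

Answer: -4.553 -15.796 -3 -10

Derivation:
Executing turtle program step by step:
Start: pos=(-3,-10), heading=45, pen down
RT 90: heading 45 -> 315
LT 90: heading 315 -> 45
RT 90: heading 45 -> 315
LT 120: heading 315 -> 75
BK 6: (-3,-10) -> (-4.553,-15.796) [heading=75, draw]
Final: pos=(-4.553,-15.796), heading=75, 1 segment(s) drawn

Segment endpoints: x in {-4.553, -3}, y in {-15.796, -10}
xmin=-4.553, ymin=-15.796, xmax=-3, ymax=-10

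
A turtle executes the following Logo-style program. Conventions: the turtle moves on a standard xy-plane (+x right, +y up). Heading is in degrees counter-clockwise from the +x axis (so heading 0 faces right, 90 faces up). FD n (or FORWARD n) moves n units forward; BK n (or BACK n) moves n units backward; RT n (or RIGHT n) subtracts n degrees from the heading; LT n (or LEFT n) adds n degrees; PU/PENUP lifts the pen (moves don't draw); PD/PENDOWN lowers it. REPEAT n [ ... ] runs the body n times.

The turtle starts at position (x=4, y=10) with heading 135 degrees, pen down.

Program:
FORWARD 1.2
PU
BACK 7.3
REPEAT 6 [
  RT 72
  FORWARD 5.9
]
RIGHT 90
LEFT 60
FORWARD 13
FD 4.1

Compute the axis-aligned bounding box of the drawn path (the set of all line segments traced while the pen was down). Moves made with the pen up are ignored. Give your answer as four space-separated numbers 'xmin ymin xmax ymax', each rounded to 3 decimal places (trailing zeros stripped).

Answer: 3.151 10 4 10.849

Derivation:
Executing turtle program step by step:
Start: pos=(4,10), heading=135, pen down
FD 1.2: (4,10) -> (3.151,10.849) [heading=135, draw]
PU: pen up
BK 7.3: (3.151,10.849) -> (8.313,5.687) [heading=135, move]
REPEAT 6 [
  -- iteration 1/6 --
  RT 72: heading 135 -> 63
  FD 5.9: (8.313,5.687) -> (10.992,10.944) [heading=63, move]
  -- iteration 2/6 --
  RT 72: heading 63 -> 351
  FD 5.9: (10.992,10.944) -> (16.819,10.021) [heading=351, move]
  -- iteration 3/6 --
  RT 72: heading 351 -> 279
  FD 5.9: (16.819,10.021) -> (17.742,4.193) [heading=279, move]
  -- iteration 4/6 --
  RT 72: heading 279 -> 207
  FD 5.9: (17.742,4.193) -> (12.485,1.515) [heading=207, move]
  -- iteration 5/6 --
  RT 72: heading 207 -> 135
  FD 5.9: (12.485,1.515) -> (8.313,5.687) [heading=135, move]
  -- iteration 6/6 --
  RT 72: heading 135 -> 63
  FD 5.9: (8.313,5.687) -> (10.992,10.944) [heading=63, move]
]
RT 90: heading 63 -> 333
LT 60: heading 333 -> 33
FD 13: (10.992,10.944) -> (21.895,18.024) [heading=33, move]
FD 4.1: (21.895,18.024) -> (25.333,20.257) [heading=33, move]
Final: pos=(25.333,20.257), heading=33, 1 segment(s) drawn

Segment endpoints: x in {3.151, 4}, y in {10, 10.849}
xmin=3.151, ymin=10, xmax=4, ymax=10.849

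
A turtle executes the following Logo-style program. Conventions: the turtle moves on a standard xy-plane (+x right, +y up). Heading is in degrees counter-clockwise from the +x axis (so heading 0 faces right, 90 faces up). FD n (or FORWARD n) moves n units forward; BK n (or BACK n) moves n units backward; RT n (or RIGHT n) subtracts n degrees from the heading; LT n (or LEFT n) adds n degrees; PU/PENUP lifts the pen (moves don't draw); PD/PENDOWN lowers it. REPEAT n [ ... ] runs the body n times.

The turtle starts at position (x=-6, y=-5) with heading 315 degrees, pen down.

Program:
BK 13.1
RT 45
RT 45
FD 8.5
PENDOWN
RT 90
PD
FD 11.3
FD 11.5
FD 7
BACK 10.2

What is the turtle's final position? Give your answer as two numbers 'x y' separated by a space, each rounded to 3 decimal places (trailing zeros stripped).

Executing turtle program step by step:
Start: pos=(-6,-5), heading=315, pen down
BK 13.1: (-6,-5) -> (-15.263,4.263) [heading=315, draw]
RT 45: heading 315 -> 270
RT 45: heading 270 -> 225
FD 8.5: (-15.263,4.263) -> (-21.274,-1.747) [heading=225, draw]
PD: pen down
RT 90: heading 225 -> 135
PD: pen down
FD 11.3: (-21.274,-1.747) -> (-29.264,6.243) [heading=135, draw]
FD 11.5: (-29.264,6.243) -> (-37.396,14.375) [heading=135, draw]
FD 7: (-37.396,14.375) -> (-42.345,19.324) [heading=135, draw]
BK 10.2: (-42.345,19.324) -> (-35.133,12.112) [heading=135, draw]
Final: pos=(-35.133,12.112), heading=135, 6 segment(s) drawn

Answer: -35.133 12.112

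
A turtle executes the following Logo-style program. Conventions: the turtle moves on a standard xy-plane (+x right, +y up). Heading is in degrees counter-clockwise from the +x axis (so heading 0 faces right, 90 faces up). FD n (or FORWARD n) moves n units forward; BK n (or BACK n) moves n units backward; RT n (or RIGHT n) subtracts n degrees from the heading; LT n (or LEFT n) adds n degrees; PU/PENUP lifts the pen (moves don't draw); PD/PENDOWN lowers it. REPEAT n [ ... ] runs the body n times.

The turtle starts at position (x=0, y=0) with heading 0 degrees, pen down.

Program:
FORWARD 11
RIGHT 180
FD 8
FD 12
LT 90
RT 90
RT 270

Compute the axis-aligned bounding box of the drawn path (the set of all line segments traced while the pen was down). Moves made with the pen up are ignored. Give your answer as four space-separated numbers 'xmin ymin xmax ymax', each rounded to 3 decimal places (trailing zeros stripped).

Executing turtle program step by step:
Start: pos=(0,0), heading=0, pen down
FD 11: (0,0) -> (11,0) [heading=0, draw]
RT 180: heading 0 -> 180
FD 8: (11,0) -> (3,0) [heading=180, draw]
FD 12: (3,0) -> (-9,0) [heading=180, draw]
LT 90: heading 180 -> 270
RT 90: heading 270 -> 180
RT 270: heading 180 -> 270
Final: pos=(-9,0), heading=270, 3 segment(s) drawn

Segment endpoints: x in {-9, 0, 3, 11}, y in {0, 0, 0}
xmin=-9, ymin=0, xmax=11, ymax=0

Answer: -9 0 11 0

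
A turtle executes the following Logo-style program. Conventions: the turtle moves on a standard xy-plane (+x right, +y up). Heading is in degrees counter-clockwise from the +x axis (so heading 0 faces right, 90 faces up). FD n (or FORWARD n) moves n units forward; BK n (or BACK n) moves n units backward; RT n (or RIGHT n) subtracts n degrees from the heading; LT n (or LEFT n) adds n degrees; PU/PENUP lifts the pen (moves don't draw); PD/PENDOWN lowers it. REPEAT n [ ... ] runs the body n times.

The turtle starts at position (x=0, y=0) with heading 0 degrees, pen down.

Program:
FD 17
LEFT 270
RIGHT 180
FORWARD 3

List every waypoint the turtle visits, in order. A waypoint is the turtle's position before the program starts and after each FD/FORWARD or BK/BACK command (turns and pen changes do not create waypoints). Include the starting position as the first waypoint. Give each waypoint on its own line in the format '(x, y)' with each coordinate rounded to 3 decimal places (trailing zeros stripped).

Executing turtle program step by step:
Start: pos=(0,0), heading=0, pen down
FD 17: (0,0) -> (17,0) [heading=0, draw]
LT 270: heading 0 -> 270
RT 180: heading 270 -> 90
FD 3: (17,0) -> (17,3) [heading=90, draw]
Final: pos=(17,3), heading=90, 2 segment(s) drawn
Waypoints (3 total):
(0, 0)
(17, 0)
(17, 3)

Answer: (0, 0)
(17, 0)
(17, 3)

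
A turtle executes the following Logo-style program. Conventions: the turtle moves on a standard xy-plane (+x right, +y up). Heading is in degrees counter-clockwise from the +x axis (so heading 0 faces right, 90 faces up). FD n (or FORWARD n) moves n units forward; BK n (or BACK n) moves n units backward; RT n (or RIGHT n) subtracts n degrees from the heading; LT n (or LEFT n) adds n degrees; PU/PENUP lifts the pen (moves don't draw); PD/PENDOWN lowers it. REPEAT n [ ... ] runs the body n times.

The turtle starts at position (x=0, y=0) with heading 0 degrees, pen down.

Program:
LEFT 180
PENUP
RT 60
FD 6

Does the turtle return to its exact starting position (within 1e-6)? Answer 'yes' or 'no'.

Executing turtle program step by step:
Start: pos=(0,0), heading=0, pen down
LT 180: heading 0 -> 180
PU: pen up
RT 60: heading 180 -> 120
FD 6: (0,0) -> (-3,5.196) [heading=120, move]
Final: pos=(-3,5.196), heading=120, 0 segment(s) drawn

Start position: (0, 0)
Final position: (-3, 5.196)
Distance = 6; >= 1e-6 -> NOT closed

Answer: no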